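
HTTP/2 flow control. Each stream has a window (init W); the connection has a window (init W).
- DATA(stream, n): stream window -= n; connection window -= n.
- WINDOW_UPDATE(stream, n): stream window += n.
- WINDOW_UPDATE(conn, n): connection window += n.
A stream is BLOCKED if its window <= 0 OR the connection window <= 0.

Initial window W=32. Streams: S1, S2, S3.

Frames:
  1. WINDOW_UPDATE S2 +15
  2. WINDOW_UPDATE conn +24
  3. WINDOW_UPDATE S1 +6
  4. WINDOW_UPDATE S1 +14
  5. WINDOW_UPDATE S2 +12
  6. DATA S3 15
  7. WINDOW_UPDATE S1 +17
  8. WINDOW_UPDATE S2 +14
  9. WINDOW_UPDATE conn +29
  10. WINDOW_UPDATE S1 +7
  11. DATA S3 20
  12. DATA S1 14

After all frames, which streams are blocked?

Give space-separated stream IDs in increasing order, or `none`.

Answer: S3

Derivation:
Op 1: conn=32 S1=32 S2=47 S3=32 blocked=[]
Op 2: conn=56 S1=32 S2=47 S3=32 blocked=[]
Op 3: conn=56 S1=38 S2=47 S3=32 blocked=[]
Op 4: conn=56 S1=52 S2=47 S3=32 blocked=[]
Op 5: conn=56 S1=52 S2=59 S3=32 blocked=[]
Op 6: conn=41 S1=52 S2=59 S3=17 blocked=[]
Op 7: conn=41 S1=69 S2=59 S3=17 blocked=[]
Op 8: conn=41 S1=69 S2=73 S3=17 blocked=[]
Op 9: conn=70 S1=69 S2=73 S3=17 blocked=[]
Op 10: conn=70 S1=76 S2=73 S3=17 blocked=[]
Op 11: conn=50 S1=76 S2=73 S3=-3 blocked=[3]
Op 12: conn=36 S1=62 S2=73 S3=-3 blocked=[3]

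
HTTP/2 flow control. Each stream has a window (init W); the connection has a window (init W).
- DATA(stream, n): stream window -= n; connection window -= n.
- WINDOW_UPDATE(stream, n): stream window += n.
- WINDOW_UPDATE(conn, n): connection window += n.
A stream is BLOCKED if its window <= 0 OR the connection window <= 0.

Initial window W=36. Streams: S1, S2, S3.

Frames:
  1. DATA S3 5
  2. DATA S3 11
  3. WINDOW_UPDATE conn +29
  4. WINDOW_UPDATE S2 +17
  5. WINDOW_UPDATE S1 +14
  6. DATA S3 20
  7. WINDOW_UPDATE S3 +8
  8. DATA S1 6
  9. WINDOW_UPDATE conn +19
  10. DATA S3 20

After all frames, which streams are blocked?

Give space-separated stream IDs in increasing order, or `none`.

Op 1: conn=31 S1=36 S2=36 S3=31 blocked=[]
Op 2: conn=20 S1=36 S2=36 S3=20 blocked=[]
Op 3: conn=49 S1=36 S2=36 S3=20 blocked=[]
Op 4: conn=49 S1=36 S2=53 S3=20 blocked=[]
Op 5: conn=49 S1=50 S2=53 S3=20 blocked=[]
Op 6: conn=29 S1=50 S2=53 S3=0 blocked=[3]
Op 7: conn=29 S1=50 S2=53 S3=8 blocked=[]
Op 8: conn=23 S1=44 S2=53 S3=8 blocked=[]
Op 9: conn=42 S1=44 S2=53 S3=8 blocked=[]
Op 10: conn=22 S1=44 S2=53 S3=-12 blocked=[3]

Answer: S3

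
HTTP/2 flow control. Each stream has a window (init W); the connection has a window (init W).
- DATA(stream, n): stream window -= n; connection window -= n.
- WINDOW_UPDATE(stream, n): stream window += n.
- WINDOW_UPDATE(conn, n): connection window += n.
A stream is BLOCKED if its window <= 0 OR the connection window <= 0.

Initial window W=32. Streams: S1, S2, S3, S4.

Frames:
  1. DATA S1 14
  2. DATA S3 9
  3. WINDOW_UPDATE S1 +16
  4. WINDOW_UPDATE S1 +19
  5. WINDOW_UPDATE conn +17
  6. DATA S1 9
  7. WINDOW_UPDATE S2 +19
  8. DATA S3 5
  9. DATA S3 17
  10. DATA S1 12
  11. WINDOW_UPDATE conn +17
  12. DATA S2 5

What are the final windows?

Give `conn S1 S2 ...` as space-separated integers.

Op 1: conn=18 S1=18 S2=32 S3=32 S4=32 blocked=[]
Op 2: conn=9 S1=18 S2=32 S3=23 S4=32 blocked=[]
Op 3: conn=9 S1=34 S2=32 S3=23 S4=32 blocked=[]
Op 4: conn=9 S1=53 S2=32 S3=23 S4=32 blocked=[]
Op 5: conn=26 S1=53 S2=32 S3=23 S4=32 blocked=[]
Op 6: conn=17 S1=44 S2=32 S3=23 S4=32 blocked=[]
Op 7: conn=17 S1=44 S2=51 S3=23 S4=32 blocked=[]
Op 8: conn=12 S1=44 S2=51 S3=18 S4=32 blocked=[]
Op 9: conn=-5 S1=44 S2=51 S3=1 S4=32 blocked=[1, 2, 3, 4]
Op 10: conn=-17 S1=32 S2=51 S3=1 S4=32 blocked=[1, 2, 3, 4]
Op 11: conn=0 S1=32 S2=51 S3=1 S4=32 blocked=[1, 2, 3, 4]
Op 12: conn=-5 S1=32 S2=46 S3=1 S4=32 blocked=[1, 2, 3, 4]

Answer: -5 32 46 1 32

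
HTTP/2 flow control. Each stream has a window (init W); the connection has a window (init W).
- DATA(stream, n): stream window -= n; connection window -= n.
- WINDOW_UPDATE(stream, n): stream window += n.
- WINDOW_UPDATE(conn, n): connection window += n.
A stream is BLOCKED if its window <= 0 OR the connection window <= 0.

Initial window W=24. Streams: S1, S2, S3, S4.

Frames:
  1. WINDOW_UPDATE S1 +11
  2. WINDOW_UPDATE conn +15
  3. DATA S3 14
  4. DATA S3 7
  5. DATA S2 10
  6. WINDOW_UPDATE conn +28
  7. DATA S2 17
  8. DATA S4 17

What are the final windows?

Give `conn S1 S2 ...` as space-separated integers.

Op 1: conn=24 S1=35 S2=24 S3=24 S4=24 blocked=[]
Op 2: conn=39 S1=35 S2=24 S3=24 S4=24 blocked=[]
Op 3: conn=25 S1=35 S2=24 S3=10 S4=24 blocked=[]
Op 4: conn=18 S1=35 S2=24 S3=3 S4=24 blocked=[]
Op 5: conn=8 S1=35 S2=14 S3=3 S4=24 blocked=[]
Op 6: conn=36 S1=35 S2=14 S3=3 S4=24 blocked=[]
Op 7: conn=19 S1=35 S2=-3 S3=3 S4=24 blocked=[2]
Op 8: conn=2 S1=35 S2=-3 S3=3 S4=7 blocked=[2]

Answer: 2 35 -3 3 7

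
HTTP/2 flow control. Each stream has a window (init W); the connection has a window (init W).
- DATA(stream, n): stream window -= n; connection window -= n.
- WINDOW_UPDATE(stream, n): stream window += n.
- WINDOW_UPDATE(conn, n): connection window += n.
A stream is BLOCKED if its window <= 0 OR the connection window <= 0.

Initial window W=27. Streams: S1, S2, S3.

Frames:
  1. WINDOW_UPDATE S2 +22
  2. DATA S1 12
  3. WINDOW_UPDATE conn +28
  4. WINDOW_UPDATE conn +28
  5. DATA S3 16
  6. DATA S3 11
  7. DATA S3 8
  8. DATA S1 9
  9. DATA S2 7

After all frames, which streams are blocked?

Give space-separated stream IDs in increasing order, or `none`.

Op 1: conn=27 S1=27 S2=49 S3=27 blocked=[]
Op 2: conn=15 S1=15 S2=49 S3=27 blocked=[]
Op 3: conn=43 S1=15 S2=49 S3=27 blocked=[]
Op 4: conn=71 S1=15 S2=49 S3=27 blocked=[]
Op 5: conn=55 S1=15 S2=49 S3=11 blocked=[]
Op 6: conn=44 S1=15 S2=49 S3=0 blocked=[3]
Op 7: conn=36 S1=15 S2=49 S3=-8 blocked=[3]
Op 8: conn=27 S1=6 S2=49 S3=-8 blocked=[3]
Op 9: conn=20 S1=6 S2=42 S3=-8 blocked=[3]

Answer: S3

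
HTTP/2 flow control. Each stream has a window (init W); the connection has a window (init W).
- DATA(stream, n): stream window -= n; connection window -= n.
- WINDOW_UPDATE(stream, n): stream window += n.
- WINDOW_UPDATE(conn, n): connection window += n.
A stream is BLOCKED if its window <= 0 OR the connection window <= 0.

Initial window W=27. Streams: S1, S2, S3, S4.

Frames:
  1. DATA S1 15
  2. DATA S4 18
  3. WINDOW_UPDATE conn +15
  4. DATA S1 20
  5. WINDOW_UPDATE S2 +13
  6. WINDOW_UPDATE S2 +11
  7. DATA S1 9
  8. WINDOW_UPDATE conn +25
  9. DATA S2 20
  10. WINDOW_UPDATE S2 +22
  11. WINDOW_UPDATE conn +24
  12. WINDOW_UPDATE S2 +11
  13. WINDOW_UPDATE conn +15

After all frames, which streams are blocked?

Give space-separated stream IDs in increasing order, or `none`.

Op 1: conn=12 S1=12 S2=27 S3=27 S4=27 blocked=[]
Op 2: conn=-6 S1=12 S2=27 S3=27 S4=9 blocked=[1, 2, 3, 4]
Op 3: conn=9 S1=12 S2=27 S3=27 S4=9 blocked=[]
Op 4: conn=-11 S1=-8 S2=27 S3=27 S4=9 blocked=[1, 2, 3, 4]
Op 5: conn=-11 S1=-8 S2=40 S3=27 S4=9 blocked=[1, 2, 3, 4]
Op 6: conn=-11 S1=-8 S2=51 S3=27 S4=9 blocked=[1, 2, 3, 4]
Op 7: conn=-20 S1=-17 S2=51 S3=27 S4=9 blocked=[1, 2, 3, 4]
Op 8: conn=5 S1=-17 S2=51 S3=27 S4=9 blocked=[1]
Op 9: conn=-15 S1=-17 S2=31 S3=27 S4=9 blocked=[1, 2, 3, 4]
Op 10: conn=-15 S1=-17 S2=53 S3=27 S4=9 blocked=[1, 2, 3, 4]
Op 11: conn=9 S1=-17 S2=53 S3=27 S4=9 blocked=[1]
Op 12: conn=9 S1=-17 S2=64 S3=27 S4=9 blocked=[1]
Op 13: conn=24 S1=-17 S2=64 S3=27 S4=9 blocked=[1]

Answer: S1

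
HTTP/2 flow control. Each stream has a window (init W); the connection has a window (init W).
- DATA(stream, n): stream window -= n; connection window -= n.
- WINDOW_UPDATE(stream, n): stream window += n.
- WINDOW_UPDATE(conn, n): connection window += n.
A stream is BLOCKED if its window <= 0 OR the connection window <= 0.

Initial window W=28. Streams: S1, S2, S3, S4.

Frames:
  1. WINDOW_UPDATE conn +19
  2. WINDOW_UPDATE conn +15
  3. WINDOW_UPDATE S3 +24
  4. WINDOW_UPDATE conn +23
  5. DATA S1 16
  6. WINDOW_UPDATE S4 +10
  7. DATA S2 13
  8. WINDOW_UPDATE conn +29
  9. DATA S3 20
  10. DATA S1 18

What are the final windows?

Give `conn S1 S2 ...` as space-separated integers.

Answer: 47 -6 15 32 38

Derivation:
Op 1: conn=47 S1=28 S2=28 S3=28 S4=28 blocked=[]
Op 2: conn=62 S1=28 S2=28 S3=28 S4=28 blocked=[]
Op 3: conn=62 S1=28 S2=28 S3=52 S4=28 blocked=[]
Op 4: conn=85 S1=28 S2=28 S3=52 S4=28 blocked=[]
Op 5: conn=69 S1=12 S2=28 S3=52 S4=28 blocked=[]
Op 6: conn=69 S1=12 S2=28 S3=52 S4=38 blocked=[]
Op 7: conn=56 S1=12 S2=15 S3=52 S4=38 blocked=[]
Op 8: conn=85 S1=12 S2=15 S3=52 S4=38 blocked=[]
Op 9: conn=65 S1=12 S2=15 S3=32 S4=38 blocked=[]
Op 10: conn=47 S1=-6 S2=15 S3=32 S4=38 blocked=[1]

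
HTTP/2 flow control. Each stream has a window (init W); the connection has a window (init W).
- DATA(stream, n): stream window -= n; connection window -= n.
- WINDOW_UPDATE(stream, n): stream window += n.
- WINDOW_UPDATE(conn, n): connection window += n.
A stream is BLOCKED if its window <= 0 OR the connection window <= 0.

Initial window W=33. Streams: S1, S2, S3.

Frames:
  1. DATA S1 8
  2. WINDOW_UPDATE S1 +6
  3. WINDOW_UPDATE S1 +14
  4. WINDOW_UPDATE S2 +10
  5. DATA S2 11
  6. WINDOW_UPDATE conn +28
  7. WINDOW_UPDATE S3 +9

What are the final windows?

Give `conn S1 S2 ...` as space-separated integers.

Answer: 42 45 32 42

Derivation:
Op 1: conn=25 S1=25 S2=33 S3=33 blocked=[]
Op 2: conn=25 S1=31 S2=33 S3=33 blocked=[]
Op 3: conn=25 S1=45 S2=33 S3=33 blocked=[]
Op 4: conn=25 S1=45 S2=43 S3=33 blocked=[]
Op 5: conn=14 S1=45 S2=32 S3=33 blocked=[]
Op 6: conn=42 S1=45 S2=32 S3=33 blocked=[]
Op 7: conn=42 S1=45 S2=32 S3=42 blocked=[]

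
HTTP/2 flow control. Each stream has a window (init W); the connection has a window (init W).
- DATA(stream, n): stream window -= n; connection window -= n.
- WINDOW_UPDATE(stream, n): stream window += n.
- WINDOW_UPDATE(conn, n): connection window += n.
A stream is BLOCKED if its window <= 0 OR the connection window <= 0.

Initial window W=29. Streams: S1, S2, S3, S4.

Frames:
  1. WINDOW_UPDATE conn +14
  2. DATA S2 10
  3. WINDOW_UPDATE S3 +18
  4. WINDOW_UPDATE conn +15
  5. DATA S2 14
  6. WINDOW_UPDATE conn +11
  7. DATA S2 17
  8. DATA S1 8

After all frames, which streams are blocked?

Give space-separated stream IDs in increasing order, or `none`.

Op 1: conn=43 S1=29 S2=29 S3=29 S4=29 blocked=[]
Op 2: conn=33 S1=29 S2=19 S3=29 S4=29 blocked=[]
Op 3: conn=33 S1=29 S2=19 S3=47 S4=29 blocked=[]
Op 4: conn=48 S1=29 S2=19 S3=47 S4=29 blocked=[]
Op 5: conn=34 S1=29 S2=5 S3=47 S4=29 blocked=[]
Op 6: conn=45 S1=29 S2=5 S3=47 S4=29 blocked=[]
Op 7: conn=28 S1=29 S2=-12 S3=47 S4=29 blocked=[2]
Op 8: conn=20 S1=21 S2=-12 S3=47 S4=29 blocked=[2]

Answer: S2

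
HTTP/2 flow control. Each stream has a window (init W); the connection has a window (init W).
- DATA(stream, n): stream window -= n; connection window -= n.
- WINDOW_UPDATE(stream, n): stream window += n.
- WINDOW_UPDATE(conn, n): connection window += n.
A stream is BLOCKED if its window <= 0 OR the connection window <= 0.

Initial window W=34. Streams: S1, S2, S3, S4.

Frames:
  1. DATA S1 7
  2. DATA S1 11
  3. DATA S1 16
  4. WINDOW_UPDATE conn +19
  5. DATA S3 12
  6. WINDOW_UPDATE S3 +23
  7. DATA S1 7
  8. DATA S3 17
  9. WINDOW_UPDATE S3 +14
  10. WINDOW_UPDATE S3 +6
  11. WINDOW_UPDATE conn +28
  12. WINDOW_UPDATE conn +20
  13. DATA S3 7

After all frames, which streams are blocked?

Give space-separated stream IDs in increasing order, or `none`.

Op 1: conn=27 S1=27 S2=34 S3=34 S4=34 blocked=[]
Op 2: conn=16 S1=16 S2=34 S3=34 S4=34 blocked=[]
Op 3: conn=0 S1=0 S2=34 S3=34 S4=34 blocked=[1, 2, 3, 4]
Op 4: conn=19 S1=0 S2=34 S3=34 S4=34 blocked=[1]
Op 5: conn=7 S1=0 S2=34 S3=22 S4=34 blocked=[1]
Op 6: conn=7 S1=0 S2=34 S3=45 S4=34 blocked=[1]
Op 7: conn=0 S1=-7 S2=34 S3=45 S4=34 blocked=[1, 2, 3, 4]
Op 8: conn=-17 S1=-7 S2=34 S3=28 S4=34 blocked=[1, 2, 3, 4]
Op 9: conn=-17 S1=-7 S2=34 S3=42 S4=34 blocked=[1, 2, 3, 4]
Op 10: conn=-17 S1=-7 S2=34 S3=48 S4=34 blocked=[1, 2, 3, 4]
Op 11: conn=11 S1=-7 S2=34 S3=48 S4=34 blocked=[1]
Op 12: conn=31 S1=-7 S2=34 S3=48 S4=34 blocked=[1]
Op 13: conn=24 S1=-7 S2=34 S3=41 S4=34 blocked=[1]

Answer: S1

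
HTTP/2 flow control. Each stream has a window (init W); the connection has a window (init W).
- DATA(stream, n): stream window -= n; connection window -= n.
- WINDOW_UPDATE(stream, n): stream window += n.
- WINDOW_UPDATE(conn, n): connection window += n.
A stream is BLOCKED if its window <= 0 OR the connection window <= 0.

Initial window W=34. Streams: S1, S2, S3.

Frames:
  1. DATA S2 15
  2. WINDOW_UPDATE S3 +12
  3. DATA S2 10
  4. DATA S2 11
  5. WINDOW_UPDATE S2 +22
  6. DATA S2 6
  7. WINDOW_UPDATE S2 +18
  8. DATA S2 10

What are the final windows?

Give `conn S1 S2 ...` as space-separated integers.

Answer: -18 34 22 46

Derivation:
Op 1: conn=19 S1=34 S2=19 S3=34 blocked=[]
Op 2: conn=19 S1=34 S2=19 S3=46 blocked=[]
Op 3: conn=9 S1=34 S2=9 S3=46 blocked=[]
Op 4: conn=-2 S1=34 S2=-2 S3=46 blocked=[1, 2, 3]
Op 5: conn=-2 S1=34 S2=20 S3=46 blocked=[1, 2, 3]
Op 6: conn=-8 S1=34 S2=14 S3=46 blocked=[1, 2, 3]
Op 7: conn=-8 S1=34 S2=32 S3=46 blocked=[1, 2, 3]
Op 8: conn=-18 S1=34 S2=22 S3=46 blocked=[1, 2, 3]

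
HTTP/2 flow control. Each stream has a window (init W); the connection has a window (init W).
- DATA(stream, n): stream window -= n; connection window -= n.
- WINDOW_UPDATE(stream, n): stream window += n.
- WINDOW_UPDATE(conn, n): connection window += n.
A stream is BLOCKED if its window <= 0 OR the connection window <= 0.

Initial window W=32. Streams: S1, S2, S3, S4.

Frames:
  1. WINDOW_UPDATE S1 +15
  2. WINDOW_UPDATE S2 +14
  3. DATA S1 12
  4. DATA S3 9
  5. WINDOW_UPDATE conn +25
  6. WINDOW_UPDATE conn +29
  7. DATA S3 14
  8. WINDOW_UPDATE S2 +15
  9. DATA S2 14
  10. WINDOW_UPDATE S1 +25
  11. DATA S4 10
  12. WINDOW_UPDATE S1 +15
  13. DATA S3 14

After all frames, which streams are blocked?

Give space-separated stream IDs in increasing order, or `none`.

Answer: S3

Derivation:
Op 1: conn=32 S1=47 S2=32 S3=32 S4=32 blocked=[]
Op 2: conn=32 S1=47 S2=46 S3=32 S4=32 blocked=[]
Op 3: conn=20 S1=35 S2=46 S3=32 S4=32 blocked=[]
Op 4: conn=11 S1=35 S2=46 S3=23 S4=32 blocked=[]
Op 5: conn=36 S1=35 S2=46 S3=23 S4=32 blocked=[]
Op 6: conn=65 S1=35 S2=46 S3=23 S4=32 blocked=[]
Op 7: conn=51 S1=35 S2=46 S3=9 S4=32 blocked=[]
Op 8: conn=51 S1=35 S2=61 S3=9 S4=32 blocked=[]
Op 9: conn=37 S1=35 S2=47 S3=9 S4=32 blocked=[]
Op 10: conn=37 S1=60 S2=47 S3=9 S4=32 blocked=[]
Op 11: conn=27 S1=60 S2=47 S3=9 S4=22 blocked=[]
Op 12: conn=27 S1=75 S2=47 S3=9 S4=22 blocked=[]
Op 13: conn=13 S1=75 S2=47 S3=-5 S4=22 blocked=[3]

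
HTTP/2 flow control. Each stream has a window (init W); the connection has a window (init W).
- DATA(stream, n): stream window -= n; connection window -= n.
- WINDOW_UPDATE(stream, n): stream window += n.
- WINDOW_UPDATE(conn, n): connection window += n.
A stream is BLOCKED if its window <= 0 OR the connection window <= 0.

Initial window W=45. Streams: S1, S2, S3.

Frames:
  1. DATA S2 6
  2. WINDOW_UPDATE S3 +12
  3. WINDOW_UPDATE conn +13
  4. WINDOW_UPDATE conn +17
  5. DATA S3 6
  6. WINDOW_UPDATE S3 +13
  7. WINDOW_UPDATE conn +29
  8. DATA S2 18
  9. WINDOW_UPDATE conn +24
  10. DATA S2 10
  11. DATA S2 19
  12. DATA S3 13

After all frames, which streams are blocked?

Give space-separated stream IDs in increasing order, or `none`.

Op 1: conn=39 S1=45 S2=39 S3=45 blocked=[]
Op 2: conn=39 S1=45 S2=39 S3=57 blocked=[]
Op 3: conn=52 S1=45 S2=39 S3=57 blocked=[]
Op 4: conn=69 S1=45 S2=39 S3=57 blocked=[]
Op 5: conn=63 S1=45 S2=39 S3=51 blocked=[]
Op 6: conn=63 S1=45 S2=39 S3=64 blocked=[]
Op 7: conn=92 S1=45 S2=39 S3=64 blocked=[]
Op 8: conn=74 S1=45 S2=21 S3=64 blocked=[]
Op 9: conn=98 S1=45 S2=21 S3=64 blocked=[]
Op 10: conn=88 S1=45 S2=11 S3=64 blocked=[]
Op 11: conn=69 S1=45 S2=-8 S3=64 blocked=[2]
Op 12: conn=56 S1=45 S2=-8 S3=51 blocked=[2]

Answer: S2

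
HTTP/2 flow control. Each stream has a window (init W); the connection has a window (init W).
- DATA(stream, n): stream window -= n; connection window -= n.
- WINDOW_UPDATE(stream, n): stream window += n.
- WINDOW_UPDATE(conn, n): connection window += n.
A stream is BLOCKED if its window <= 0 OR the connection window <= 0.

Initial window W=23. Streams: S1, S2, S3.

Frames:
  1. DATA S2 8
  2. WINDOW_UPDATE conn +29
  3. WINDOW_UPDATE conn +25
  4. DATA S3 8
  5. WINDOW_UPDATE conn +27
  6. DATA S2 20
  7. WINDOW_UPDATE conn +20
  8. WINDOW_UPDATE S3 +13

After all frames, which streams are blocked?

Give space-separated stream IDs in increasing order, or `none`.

Answer: S2

Derivation:
Op 1: conn=15 S1=23 S2=15 S3=23 blocked=[]
Op 2: conn=44 S1=23 S2=15 S3=23 blocked=[]
Op 3: conn=69 S1=23 S2=15 S3=23 blocked=[]
Op 4: conn=61 S1=23 S2=15 S3=15 blocked=[]
Op 5: conn=88 S1=23 S2=15 S3=15 blocked=[]
Op 6: conn=68 S1=23 S2=-5 S3=15 blocked=[2]
Op 7: conn=88 S1=23 S2=-5 S3=15 blocked=[2]
Op 8: conn=88 S1=23 S2=-5 S3=28 blocked=[2]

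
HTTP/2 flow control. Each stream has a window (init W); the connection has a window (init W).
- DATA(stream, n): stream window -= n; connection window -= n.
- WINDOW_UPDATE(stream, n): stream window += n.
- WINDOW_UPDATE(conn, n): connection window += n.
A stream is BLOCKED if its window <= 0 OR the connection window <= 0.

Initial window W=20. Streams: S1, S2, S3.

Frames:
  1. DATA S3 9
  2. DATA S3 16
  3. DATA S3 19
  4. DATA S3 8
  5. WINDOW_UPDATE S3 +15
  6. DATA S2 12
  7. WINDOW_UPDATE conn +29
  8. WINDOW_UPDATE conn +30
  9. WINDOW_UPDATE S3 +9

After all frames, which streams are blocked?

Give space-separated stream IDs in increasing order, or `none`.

Answer: S3

Derivation:
Op 1: conn=11 S1=20 S2=20 S3=11 blocked=[]
Op 2: conn=-5 S1=20 S2=20 S3=-5 blocked=[1, 2, 3]
Op 3: conn=-24 S1=20 S2=20 S3=-24 blocked=[1, 2, 3]
Op 4: conn=-32 S1=20 S2=20 S3=-32 blocked=[1, 2, 3]
Op 5: conn=-32 S1=20 S2=20 S3=-17 blocked=[1, 2, 3]
Op 6: conn=-44 S1=20 S2=8 S3=-17 blocked=[1, 2, 3]
Op 7: conn=-15 S1=20 S2=8 S3=-17 blocked=[1, 2, 3]
Op 8: conn=15 S1=20 S2=8 S3=-17 blocked=[3]
Op 9: conn=15 S1=20 S2=8 S3=-8 blocked=[3]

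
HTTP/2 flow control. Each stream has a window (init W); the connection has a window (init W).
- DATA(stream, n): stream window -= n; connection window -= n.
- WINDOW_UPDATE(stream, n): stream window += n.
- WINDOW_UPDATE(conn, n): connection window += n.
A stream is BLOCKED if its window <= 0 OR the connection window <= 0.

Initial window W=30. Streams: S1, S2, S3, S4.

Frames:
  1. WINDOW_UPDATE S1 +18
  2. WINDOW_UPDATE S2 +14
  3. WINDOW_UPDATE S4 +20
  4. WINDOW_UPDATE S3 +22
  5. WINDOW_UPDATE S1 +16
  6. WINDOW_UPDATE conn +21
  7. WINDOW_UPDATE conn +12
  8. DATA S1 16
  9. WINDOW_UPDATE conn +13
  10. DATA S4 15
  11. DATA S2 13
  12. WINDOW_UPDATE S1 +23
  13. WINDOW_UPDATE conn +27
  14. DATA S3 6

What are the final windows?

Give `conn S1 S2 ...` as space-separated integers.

Answer: 53 71 31 46 35

Derivation:
Op 1: conn=30 S1=48 S2=30 S3=30 S4=30 blocked=[]
Op 2: conn=30 S1=48 S2=44 S3=30 S4=30 blocked=[]
Op 3: conn=30 S1=48 S2=44 S3=30 S4=50 blocked=[]
Op 4: conn=30 S1=48 S2=44 S3=52 S4=50 blocked=[]
Op 5: conn=30 S1=64 S2=44 S3=52 S4=50 blocked=[]
Op 6: conn=51 S1=64 S2=44 S3=52 S4=50 blocked=[]
Op 7: conn=63 S1=64 S2=44 S3=52 S4=50 blocked=[]
Op 8: conn=47 S1=48 S2=44 S3=52 S4=50 blocked=[]
Op 9: conn=60 S1=48 S2=44 S3=52 S4=50 blocked=[]
Op 10: conn=45 S1=48 S2=44 S3=52 S4=35 blocked=[]
Op 11: conn=32 S1=48 S2=31 S3=52 S4=35 blocked=[]
Op 12: conn=32 S1=71 S2=31 S3=52 S4=35 blocked=[]
Op 13: conn=59 S1=71 S2=31 S3=52 S4=35 blocked=[]
Op 14: conn=53 S1=71 S2=31 S3=46 S4=35 blocked=[]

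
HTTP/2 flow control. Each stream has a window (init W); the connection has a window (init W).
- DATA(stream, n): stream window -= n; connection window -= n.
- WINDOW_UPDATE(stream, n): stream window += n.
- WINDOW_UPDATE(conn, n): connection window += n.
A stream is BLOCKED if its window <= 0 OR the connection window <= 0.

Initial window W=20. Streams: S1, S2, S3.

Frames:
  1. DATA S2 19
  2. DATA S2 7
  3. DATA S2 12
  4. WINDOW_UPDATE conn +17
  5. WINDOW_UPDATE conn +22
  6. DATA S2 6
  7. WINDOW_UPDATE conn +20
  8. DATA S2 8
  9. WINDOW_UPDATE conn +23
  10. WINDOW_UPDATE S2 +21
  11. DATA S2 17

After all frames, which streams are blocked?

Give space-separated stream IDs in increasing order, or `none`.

Op 1: conn=1 S1=20 S2=1 S3=20 blocked=[]
Op 2: conn=-6 S1=20 S2=-6 S3=20 blocked=[1, 2, 3]
Op 3: conn=-18 S1=20 S2=-18 S3=20 blocked=[1, 2, 3]
Op 4: conn=-1 S1=20 S2=-18 S3=20 blocked=[1, 2, 3]
Op 5: conn=21 S1=20 S2=-18 S3=20 blocked=[2]
Op 6: conn=15 S1=20 S2=-24 S3=20 blocked=[2]
Op 7: conn=35 S1=20 S2=-24 S3=20 blocked=[2]
Op 8: conn=27 S1=20 S2=-32 S3=20 blocked=[2]
Op 9: conn=50 S1=20 S2=-32 S3=20 blocked=[2]
Op 10: conn=50 S1=20 S2=-11 S3=20 blocked=[2]
Op 11: conn=33 S1=20 S2=-28 S3=20 blocked=[2]

Answer: S2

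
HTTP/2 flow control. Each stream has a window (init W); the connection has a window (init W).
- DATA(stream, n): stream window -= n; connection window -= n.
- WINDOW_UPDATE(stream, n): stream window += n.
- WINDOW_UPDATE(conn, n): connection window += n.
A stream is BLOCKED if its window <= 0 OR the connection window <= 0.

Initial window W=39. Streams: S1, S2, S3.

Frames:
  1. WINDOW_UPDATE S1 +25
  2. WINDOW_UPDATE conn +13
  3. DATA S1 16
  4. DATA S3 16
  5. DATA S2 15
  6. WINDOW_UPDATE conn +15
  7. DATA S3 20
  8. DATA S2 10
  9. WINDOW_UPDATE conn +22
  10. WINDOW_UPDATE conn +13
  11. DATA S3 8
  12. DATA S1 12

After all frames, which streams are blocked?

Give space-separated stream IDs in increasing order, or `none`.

Answer: S3

Derivation:
Op 1: conn=39 S1=64 S2=39 S3=39 blocked=[]
Op 2: conn=52 S1=64 S2=39 S3=39 blocked=[]
Op 3: conn=36 S1=48 S2=39 S3=39 blocked=[]
Op 4: conn=20 S1=48 S2=39 S3=23 blocked=[]
Op 5: conn=5 S1=48 S2=24 S3=23 blocked=[]
Op 6: conn=20 S1=48 S2=24 S3=23 blocked=[]
Op 7: conn=0 S1=48 S2=24 S3=3 blocked=[1, 2, 3]
Op 8: conn=-10 S1=48 S2=14 S3=3 blocked=[1, 2, 3]
Op 9: conn=12 S1=48 S2=14 S3=3 blocked=[]
Op 10: conn=25 S1=48 S2=14 S3=3 blocked=[]
Op 11: conn=17 S1=48 S2=14 S3=-5 blocked=[3]
Op 12: conn=5 S1=36 S2=14 S3=-5 blocked=[3]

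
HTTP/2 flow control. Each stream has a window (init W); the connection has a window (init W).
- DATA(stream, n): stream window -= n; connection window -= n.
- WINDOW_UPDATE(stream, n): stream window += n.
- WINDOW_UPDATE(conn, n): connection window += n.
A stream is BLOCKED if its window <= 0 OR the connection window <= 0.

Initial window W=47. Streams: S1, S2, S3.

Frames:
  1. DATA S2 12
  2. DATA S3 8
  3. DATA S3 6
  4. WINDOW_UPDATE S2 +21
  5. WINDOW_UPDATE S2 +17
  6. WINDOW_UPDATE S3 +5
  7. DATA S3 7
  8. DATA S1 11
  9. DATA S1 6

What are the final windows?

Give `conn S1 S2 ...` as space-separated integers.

Answer: -3 30 73 31

Derivation:
Op 1: conn=35 S1=47 S2=35 S3=47 blocked=[]
Op 2: conn=27 S1=47 S2=35 S3=39 blocked=[]
Op 3: conn=21 S1=47 S2=35 S3=33 blocked=[]
Op 4: conn=21 S1=47 S2=56 S3=33 blocked=[]
Op 5: conn=21 S1=47 S2=73 S3=33 blocked=[]
Op 6: conn=21 S1=47 S2=73 S3=38 blocked=[]
Op 7: conn=14 S1=47 S2=73 S3=31 blocked=[]
Op 8: conn=3 S1=36 S2=73 S3=31 blocked=[]
Op 9: conn=-3 S1=30 S2=73 S3=31 blocked=[1, 2, 3]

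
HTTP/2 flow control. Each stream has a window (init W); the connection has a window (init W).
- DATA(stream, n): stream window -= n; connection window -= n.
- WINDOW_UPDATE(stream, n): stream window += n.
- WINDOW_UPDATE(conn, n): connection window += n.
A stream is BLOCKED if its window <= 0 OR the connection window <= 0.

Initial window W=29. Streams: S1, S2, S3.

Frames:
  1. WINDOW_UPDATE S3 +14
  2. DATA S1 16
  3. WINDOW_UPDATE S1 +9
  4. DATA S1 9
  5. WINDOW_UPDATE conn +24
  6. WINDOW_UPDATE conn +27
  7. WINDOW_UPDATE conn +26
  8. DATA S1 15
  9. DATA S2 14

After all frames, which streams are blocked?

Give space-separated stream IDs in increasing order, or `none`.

Op 1: conn=29 S1=29 S2=29 S3=43 blocked=[]
Op 2: conn=13 S1=13 S2=29 S3=43 blocked=[]
Op 3: conn=13 S1=22 S2=29 S3=43 blocked=[]
Op 4: conn=4 S1=13 S2=29 S3=43 blocked=[]
Op 5: conn=28 S1=13 S2=29 S3=43 blocked=[]
Op 6: conn=55 S1=13 S2=29 S3=43 blocked=[]
Op 7: conn=81 S1=13 S2=29 S3=43 blocked=[]
Op 8: conn=66 S1=-2 S2=29 S3=43 blocked=[1]
Op 9: conn=52 S1=-2 S2=15 S3=43 blocked=[1]

Answer: S1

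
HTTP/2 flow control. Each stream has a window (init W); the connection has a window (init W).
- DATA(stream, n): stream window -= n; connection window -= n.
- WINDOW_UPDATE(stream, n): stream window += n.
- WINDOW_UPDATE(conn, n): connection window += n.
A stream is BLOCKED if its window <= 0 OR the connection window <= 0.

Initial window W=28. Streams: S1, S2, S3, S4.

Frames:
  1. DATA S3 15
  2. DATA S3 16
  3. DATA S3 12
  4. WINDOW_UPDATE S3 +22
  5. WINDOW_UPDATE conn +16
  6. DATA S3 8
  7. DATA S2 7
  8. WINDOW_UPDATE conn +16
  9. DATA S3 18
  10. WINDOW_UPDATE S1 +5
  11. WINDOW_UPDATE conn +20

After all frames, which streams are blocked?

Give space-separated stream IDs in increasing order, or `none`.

Op 1: conn=13 S1=28 S2=28 S3=13 S4=28 blocked=[]
Op 2: conn=-3 S1=28 S2=28 S3=-3 S4=28 blocked=[1, 2, 3, 4]
Op 3: conn=-15 S1=28 S2=28 S3=-15 S4=28 blocked=[1, 2, 3, 4]
Op 4: conn=-15 S1=28 S2=28 S3=7 S4=28 blocked=[1, 2, 3, 4]
Op 5: conn=1 S1=28 S2=28 S3=7 S4=28 blocked=[]
Op 6: conn=-7 S1=28 S2=28 S3=-1 S4=28 blocked=[1, 2, 3, 4]
Op 7: conn=-14 S1=28 S2=21 S3=-1 S4=28 blocked=[1, 2, 3, 4]
Op 8: conn=2 S1=28 S2=21 S3=-1 S4=28 blocked=[3]
Op 9: conn=-16 S1=28 S2=21 S3=-19 S4=28 blocked=[1, 2, 3, 4]
Op 10: conn=-16 S1=33 S2=21 S3=-19 S4=28 blocked=[1, 2, 3, 4]
Op 11: conn=4 S1=33 S2=21 S3=-19 S4=28 blocked=[3]

Answer: S3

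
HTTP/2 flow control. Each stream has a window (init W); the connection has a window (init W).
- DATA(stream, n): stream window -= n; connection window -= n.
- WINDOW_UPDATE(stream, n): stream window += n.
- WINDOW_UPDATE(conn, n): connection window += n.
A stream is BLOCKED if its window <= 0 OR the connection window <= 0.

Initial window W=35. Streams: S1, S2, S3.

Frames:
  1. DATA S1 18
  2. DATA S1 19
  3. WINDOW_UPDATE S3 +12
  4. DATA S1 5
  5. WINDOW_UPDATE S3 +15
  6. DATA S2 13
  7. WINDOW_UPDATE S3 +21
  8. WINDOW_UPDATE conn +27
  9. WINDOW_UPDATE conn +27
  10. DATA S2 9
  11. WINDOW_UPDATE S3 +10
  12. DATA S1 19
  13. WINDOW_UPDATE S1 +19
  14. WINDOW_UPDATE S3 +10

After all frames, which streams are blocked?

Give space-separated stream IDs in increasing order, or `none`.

Answer: S1

Derivation:
Op 1: conn=17 S1=17 S2=35 S3=35 blocked=[]
Op 2: conn=-2 S1=-2 S2=35 S3=35 blocked=[1, 2, 3]
Op 3: conn=-2 S1=-2 S2=35 S3=47 blocked=[1, 2, 3]
Op 4: conn=-7 S1=-7 S2=35 S3=47 blocked=[1, 2, 3]
Op 5: conn=-7 S1=-7 S2=35 S3=62 blocked=[1, 2, 3]
Op 6: conn=-20 S1=-7 S2=22 S3=62 blocked=[1, 2, 3]
Op 7: conn=-20 S1=-7 S2=22 S3=83 blocked=[1, 2, 3]
Op 8: conn=7 S1=-7 S2=22 S3=83 blocked=[1]
Op 9: conn=34 S1=-7 S2=22 S3=83 blocked=[1]
Op 10: conn=25 S1=-7 S2=13 S3=83 blocked=[1]
Op 11: conn=25 S1=-7 S2=13 S3=93 blocked=[1]
Op 12: conn=6 S1=-26 S2=13 S3=93 blocked=[1]
Op 13: conn=6 S1=-7 S2=13 S3=93 blocked=[1]
Op 14: conn=6 S1=-7 S2=13 S3=103 blocked=[1]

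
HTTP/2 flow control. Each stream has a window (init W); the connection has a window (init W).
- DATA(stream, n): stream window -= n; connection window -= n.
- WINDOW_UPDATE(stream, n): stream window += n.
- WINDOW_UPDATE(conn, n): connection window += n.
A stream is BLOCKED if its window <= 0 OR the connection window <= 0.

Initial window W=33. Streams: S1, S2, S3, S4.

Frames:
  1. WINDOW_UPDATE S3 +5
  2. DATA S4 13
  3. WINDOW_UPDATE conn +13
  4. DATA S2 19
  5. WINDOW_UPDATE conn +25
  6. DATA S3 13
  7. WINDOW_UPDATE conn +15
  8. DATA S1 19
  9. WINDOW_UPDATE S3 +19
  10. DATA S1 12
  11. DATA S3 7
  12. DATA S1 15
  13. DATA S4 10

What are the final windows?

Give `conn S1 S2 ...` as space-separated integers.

Answer: -22 -13 14 37 10

Derivation:
Op 1: conn=33 S1=33 S2=33 S3=38 S4=33 blocked=[]
Op 2: conn=20 S1=33 S2=33 S3=38 S4=20 blocked=[]
Op 3: conn=33 S1=33 S2=33 S3=38 S4=20 blocked=[]
Op 4: conn=14 S1=33 S2=14 S3=38 S4=20 blocked=[]
Op 5: conn=39 S1=33 S2=14 S3=38 S4=20 blocked=[]
Op 6: conn=26 S1=33 S2=14 S3=25 S4=20 blocked=[]
Op 7: conn=41 S1=33 S2=14 S3=25 S4=20 blocked=[]
Op 8: conn=22 S1=14 S2=14 S3=25 S4=20 blocked=[]
Op 9: conn=22 S1=14 S2=14 S3=44 S4=20 blocked=[]
Op 10: conn=10 S1=2 S2=14 S3=44 S4=20 blocked=[]
Op 11: conn=3 S1=2 S2=14 S3=37 S4=20 blocked=[]
Op 12: conn=-12 S1=-13 S2=14 S3=37 S4=20 blocked=[1, 2, 3, 4]
Op 13: conn=-22 S1=-13 S2=14 S3=37 S4=10 blocked=[1, 2, 3, 4]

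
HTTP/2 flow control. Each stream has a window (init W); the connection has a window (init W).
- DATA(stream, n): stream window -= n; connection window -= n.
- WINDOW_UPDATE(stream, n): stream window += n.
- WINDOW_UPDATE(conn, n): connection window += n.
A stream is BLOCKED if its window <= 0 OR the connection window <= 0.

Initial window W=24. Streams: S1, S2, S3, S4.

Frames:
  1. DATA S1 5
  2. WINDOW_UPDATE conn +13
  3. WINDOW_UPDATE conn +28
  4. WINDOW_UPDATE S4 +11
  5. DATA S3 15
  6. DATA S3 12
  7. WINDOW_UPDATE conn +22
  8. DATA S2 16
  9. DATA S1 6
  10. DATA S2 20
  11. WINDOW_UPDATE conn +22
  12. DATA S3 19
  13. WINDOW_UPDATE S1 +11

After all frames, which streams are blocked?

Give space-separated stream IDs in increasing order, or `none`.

Op 1: conn=19 S1=19 S2=24 S3=24 S4=24 blocked=[]
Op 2: conn=32 S1=19 S2=24 S3=24 S4=24 blocked=[]
Op 3: conn=60 S1=19 S2=24 S3=24 S4=24 blocked=[]
Op 4: conn=60 S1=19 S2=24 S3=24 S4=35 blocked=[]
Op 5: conn=45 S1=19 S2=24 S3=9 S4=35 blocked=[]
Op 6: conn=33 S1=19 S2=24 S3=-3 S4=35 blocked=[3]
Op 7: conn=55 S1=19 S2=24 S3=-3 S4=35 blocked=[3]
Op 8: conn=39 S1=19 S2=8 S3=-3 S4=35 blocked=[3]
Op 9: conn=33 S1=13 S2=8 S3=-3 S4=35 blocked=[3]
Op 10: conn=13 S1=13 S2=-12 S3=-3 S4=35 blocked=[2, 3]
Op 11: conn=35 S1=13 S2=-12 S3=-3 S4=35 blocked=[2, 3]
Op 12: conn=16 S1=13 S2=-12 S3=-22 S4=35 blocked=[2, 3]
Op 13: conn=16 S1=24 S2=-12 S3=-22 S4=35 blocked=[2, 3]

Answer: S2 S3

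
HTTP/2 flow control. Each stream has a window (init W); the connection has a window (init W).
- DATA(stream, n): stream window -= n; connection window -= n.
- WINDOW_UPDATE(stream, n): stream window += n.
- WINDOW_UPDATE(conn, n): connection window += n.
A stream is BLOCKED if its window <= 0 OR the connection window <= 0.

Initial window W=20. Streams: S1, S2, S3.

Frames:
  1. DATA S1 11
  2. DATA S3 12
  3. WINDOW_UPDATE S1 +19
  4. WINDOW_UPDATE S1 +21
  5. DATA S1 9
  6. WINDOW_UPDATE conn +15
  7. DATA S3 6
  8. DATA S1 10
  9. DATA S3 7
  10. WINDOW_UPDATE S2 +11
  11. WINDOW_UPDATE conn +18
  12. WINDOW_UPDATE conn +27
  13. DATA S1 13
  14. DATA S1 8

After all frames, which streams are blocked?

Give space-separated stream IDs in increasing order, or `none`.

Answer: S3

Derivation:
Op 1: conn=9 S1=9 S2=20 S3=20 blocked=[]
Op 2: conn=-3 S1=9 S2=20 S3=8 blocked=[1, 2, 3]
Op 3: conn=-3 S1=28 S2=20 S3=8 blocked=[1, 2, 3]
Op 4: conn=-3 S1=49 S2=20 S3=8 blocked=[1, 2, 3]
Op 5: conn=-12 S1=40 S2=20 S3=8 blocked=[1, 2, 3]
Op 6: conn=3 S1=40 S2=20 S3=8 blocked=[]
Op 7: conn=-3 S1=40 S2=20 S3=2 blocked=[1, 2, 3]
Op 8: conn=-13 S1=30 S2=20 S3=2 blocked=[1, 2, 3]
Op 9: conn=-20 S1=30 S2=20 S3=-5 blocked=[1, 2, 3]
Op 10: conn=-20 S1=30 S2=31 S3=-5 blocked=[1, 2, 3]
Op 11: conn=-2 S1=30 S2=31 S3=-5 blocked=[1, 2, 3]
Op 12: conn=25 S1=30 S2=31 S3=-5 blocked=[3]
Op 13: conn=12 S1=17 S2=31 S3=-5 blocked=[3]
Op 14: conn=4 S1=9 S2=31 S3=-5 blocked=[3]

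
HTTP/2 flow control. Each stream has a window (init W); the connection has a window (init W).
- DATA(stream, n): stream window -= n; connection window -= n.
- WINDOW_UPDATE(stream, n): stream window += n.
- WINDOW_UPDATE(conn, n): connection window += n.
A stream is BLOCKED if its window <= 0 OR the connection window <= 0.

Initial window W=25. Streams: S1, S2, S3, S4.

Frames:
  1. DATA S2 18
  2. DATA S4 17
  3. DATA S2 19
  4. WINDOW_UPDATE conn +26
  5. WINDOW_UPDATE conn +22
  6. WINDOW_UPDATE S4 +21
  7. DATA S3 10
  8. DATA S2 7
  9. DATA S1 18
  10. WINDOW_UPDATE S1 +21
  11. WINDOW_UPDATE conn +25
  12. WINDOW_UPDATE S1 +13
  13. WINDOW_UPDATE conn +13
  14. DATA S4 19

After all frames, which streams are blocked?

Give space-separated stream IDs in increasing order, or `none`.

Answer: S2

Derivation:
Op 1: conn=7 S1=25 S2=7 S3=25 S4=25 blocked=[]
Op 2: conn=-10 S1=25 S2=7 S3=25 S4=8 blocked=[1, 2, 3, 4]
Op 3: conn=-29 S1=25 S2=-12 S3=25 S4=8 blocked=[1, 2, 3, 4]
Op 4: conn=-3 S1=25 S2=-12 S3=25 S4=8 blocked=[1, 2, 3, 4]
Op 5: conn=19 S1=25 S2=-12 S3=25 S4=8 blocked=[2]
Op 6: conn=19 S1=25 S2=-12 S3=25 S4=29 blocked=[2]
Op 7: conn=9 S1=25 S2=-12 S3=15 S4=29 blocked=[2]
Op 8: conn=2 S1=25 S2=-19 S3=15 S4=29 blocked=[2]
Op 9: conn=-16 S1=7 S2=-19 S3=15 S4=29 blocked=[1, 2, 3, 4]
Op 10: conn=-16 S1=28 S2=-19 S3=15 S4=29 blocked=[1, 2, 3, 4]
Op 11: conn=9 S1=28 S2=-19 S3=15 S4=29 blocked=[2]
Op 12: conn=9 S1=41 S2=-19 S3=15 S4=29 blocked=[2]
Op 13: conn=22 S1=41 S2=-19 S3=15 S4=29 blocked=[2]
Op 14: conn=3 S1=41 S2=-19 S3=15 S4=10 blocked=[2]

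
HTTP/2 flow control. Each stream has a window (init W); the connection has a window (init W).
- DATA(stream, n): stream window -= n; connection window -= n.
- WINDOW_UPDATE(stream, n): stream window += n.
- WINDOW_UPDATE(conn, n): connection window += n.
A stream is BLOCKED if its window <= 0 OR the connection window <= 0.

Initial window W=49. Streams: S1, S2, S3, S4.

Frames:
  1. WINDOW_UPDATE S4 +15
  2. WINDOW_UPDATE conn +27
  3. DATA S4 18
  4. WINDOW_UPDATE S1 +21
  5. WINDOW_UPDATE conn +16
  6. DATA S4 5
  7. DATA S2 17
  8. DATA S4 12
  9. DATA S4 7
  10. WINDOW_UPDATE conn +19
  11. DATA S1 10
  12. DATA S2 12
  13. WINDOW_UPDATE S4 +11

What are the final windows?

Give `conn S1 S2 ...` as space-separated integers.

Answer: 30 60 20 49 33

Derivation:
Op 1: conn=49 S1=49 S2=49 S3=49 S4=64 blocked=[]
Op 2: conn=76 S1=49 S2=49 S3=49 S4=64 blocked=[]
Op 3: conn=58 S1=49 S2=49 S3=49 S4=46 blocked=[]
Op 4: conn=58 S1=70 S2=49 S3=49 S4=46 blocked=[]
Op 5: conn=74 S1=70 S2=49 S3=49 S4=46 blocked=[]
Op 6: conn=69 S1=70 S2=49 S3=49 S4=41 blocked=[]
Op 7: conn=52 S1=70 S2=32 S3=49 S4=41 blocked=[]
Op 8: conn=40 S1=70 S2=32 S3=49 S4=29 blocked=[]
Op 9: conn=33 S1=70 S2=32 S3=49 S4=22 blocked=[]
Op 10: conn=52 S1=70 S2=32 S3=49 S4=22 blocked=[]
Op 11: conn=42 S1=60 S2=32 S3=49 S4=22 blocked=[]
Op 12: conn=30 S1=60 S2=20 S3=49 S4=22 blocked=[]
Op 13: conn=30 S1=60 S2=20 S3=49 S4=33 blocked=[]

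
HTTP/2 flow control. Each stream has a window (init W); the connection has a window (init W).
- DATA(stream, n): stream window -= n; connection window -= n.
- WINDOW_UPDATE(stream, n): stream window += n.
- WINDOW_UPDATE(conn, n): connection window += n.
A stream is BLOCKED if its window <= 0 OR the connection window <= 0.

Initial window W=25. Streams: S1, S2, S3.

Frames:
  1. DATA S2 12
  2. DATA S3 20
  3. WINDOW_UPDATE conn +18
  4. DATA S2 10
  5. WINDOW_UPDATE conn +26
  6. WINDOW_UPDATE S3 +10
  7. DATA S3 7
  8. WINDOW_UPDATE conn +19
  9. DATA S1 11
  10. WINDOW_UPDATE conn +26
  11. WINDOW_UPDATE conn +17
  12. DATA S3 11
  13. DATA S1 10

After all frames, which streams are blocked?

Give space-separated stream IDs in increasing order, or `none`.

Answer: S3

Derivation:
Op 1: conn=13 S1=25 S2=13 S3=25 blocked=[]
Op 2: conn=-7 S1=25 S2=13 S3=5 blocked=[1, 2, 3]
Op 3: conn=11 S1=25 S2=13 S3=5 blocked=[]
Op 4: conn=1 S1=25 S2=3 S3=5 blocked=[]
Op 5: conn=27 S1=25 S2=3 S3=5 blocked=[]
Op 6: conn=27 S1=25 S2=3 S3=15 blocked=[]
Op 7: conn=20 S1=25 S2=3 S3=8 blocked=[]
Op 8: conn=39 S1=25 S2=3 S3=8 blocked=[]
Op 9: conn=28 S1=14 S2=3 S3=8 blocked=[]
Op 10: conn=54 S1=14 S2=3 S3=8 blocked=[]
Op 11: conn=71 S1=14 S2=3 S3=8 blocked=[]
Op 12: conn=60 S1=14 S2=3 S3=-3 blocked=[3]
Op 13: conn=50 S1=4 S2=3 S3=-3 blocked=[3]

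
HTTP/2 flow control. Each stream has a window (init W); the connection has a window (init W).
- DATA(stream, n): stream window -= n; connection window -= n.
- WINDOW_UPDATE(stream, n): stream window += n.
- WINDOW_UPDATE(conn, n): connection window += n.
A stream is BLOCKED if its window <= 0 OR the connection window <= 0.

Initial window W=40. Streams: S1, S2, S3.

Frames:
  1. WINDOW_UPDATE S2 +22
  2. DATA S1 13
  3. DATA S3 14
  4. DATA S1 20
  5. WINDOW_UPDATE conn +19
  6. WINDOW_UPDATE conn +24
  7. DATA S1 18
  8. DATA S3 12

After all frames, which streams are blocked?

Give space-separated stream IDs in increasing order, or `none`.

Op 1: conn=40 S1=40 S2=62 S3=40 blocked=[]
Op 2: conn=27 S1=27 S2=62 S3=40 blocked=[]
Op 3: conn=13 S1=27 S2=62 S3=26 blocked=[]
Op 4: conn=-7 S1=7 S2=62 S3=26 blocked=[1, 2, 3]
Op 5: conn=12 S1=7 S2=62 S3=26 blocked=[]
Op 6: conn=36 S1=7 S2=62 S3=26 blocked=[]
Op 7: conn=18 S1=-11 S2=62 S3=26 blocked=[1]
Op 8: conn=6 S1=-11 S2=62 S3=14 blocked=[1]

Answer: S1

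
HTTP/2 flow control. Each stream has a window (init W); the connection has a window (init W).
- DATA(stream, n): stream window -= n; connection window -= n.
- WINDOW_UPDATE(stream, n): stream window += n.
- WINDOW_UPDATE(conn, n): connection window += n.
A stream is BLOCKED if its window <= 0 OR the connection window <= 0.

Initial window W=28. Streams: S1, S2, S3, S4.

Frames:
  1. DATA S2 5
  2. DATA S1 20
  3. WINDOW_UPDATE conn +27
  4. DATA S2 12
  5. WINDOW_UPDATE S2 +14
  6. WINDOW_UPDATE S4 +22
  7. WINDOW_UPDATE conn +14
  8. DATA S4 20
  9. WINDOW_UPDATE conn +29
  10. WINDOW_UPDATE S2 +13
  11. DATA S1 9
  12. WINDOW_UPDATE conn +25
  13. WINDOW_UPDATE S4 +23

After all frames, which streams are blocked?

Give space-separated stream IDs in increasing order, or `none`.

Answer: S1

Derivation:
Op 1: conn=23 S1=28 S2=23 S3=28 S4=28 blocked=[]
Op 2: conn=3 S1=8 S2=23 S3=28 S4=28 blocked=[]
Op 3: conn=30 S1=8 S2=23 S3=28 S4=28 blocked=[]
Op 4: conn=18 S1=8 S2=11 S3=28 S4=28 blocked=[]
Op 5: conn=18 S1=8 S2=25 S3=28 S4=28 blocked=[]
Op 6: conn=18 S1=8 S2=25 S3=28 S4=50 blocked=[]
Op 7: conn=32 S1=8 S2=25 S3=28 S4=50 blocked=[]
Op 8: conn=12 S1=8 S2=25 S3=28 S4=30 blocked=[]
Op 9: conn=41 S1=8 S2=25 S3=28 S4=30 blocked=[]
Op 10: conn=41 S1=8 S2=38 S3=28 S4=30 blocked=[]
Op 11: conn=32 S1=-1 S2=38 S3=28 S4=30 blocked=[1]
Op 12: conn=57 S1=-1 S2=38 S3=28 S4=30 blocked=[1]
Op 13: conn=57 S1=-1 S2=38 S3=28 S4=53 blocked=[1]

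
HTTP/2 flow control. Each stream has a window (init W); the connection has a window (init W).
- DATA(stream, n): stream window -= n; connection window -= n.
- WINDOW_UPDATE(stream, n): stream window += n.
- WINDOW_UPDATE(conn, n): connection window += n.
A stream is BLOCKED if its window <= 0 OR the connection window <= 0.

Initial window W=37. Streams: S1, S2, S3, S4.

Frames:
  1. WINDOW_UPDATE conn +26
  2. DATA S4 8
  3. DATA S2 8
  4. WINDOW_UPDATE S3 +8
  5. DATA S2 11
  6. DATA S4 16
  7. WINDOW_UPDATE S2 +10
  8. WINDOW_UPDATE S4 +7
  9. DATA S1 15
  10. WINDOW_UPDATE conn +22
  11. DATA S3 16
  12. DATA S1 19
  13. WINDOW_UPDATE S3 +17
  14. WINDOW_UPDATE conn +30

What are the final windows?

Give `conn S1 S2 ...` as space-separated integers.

Op 1: conn=63 S1=37 S2=37 S3=37 S4=37 blocked=[]
Op 2: conn=55 S1=37 S2=37 S3=37 S4=29 blocked=[]
Op 3: conn=47 S1=37 S2=29 S3=37 S4=29 blocked=[]
Op 4: conn=47 S1=37 S2=29 S3=45 S4=29 blocked=[]
Op 5: conn=36 S1=37 S2=18 S3=45 S4=29 blocked=[]
Op 6: conn=20 S1=37 S2=18 S3=45 S4=13 blocked=[]
Op 7: conn=20 S1=37 S2=28 S3=45 S4=13 blocked=[]
Op 8: conn=20 S1=37 S2=28 S3=45 S4=20 blocked=[]
Op 9: conn=5 S1=22 S2=28 S3=45 S4=20 blocked=[]
Op 10: conn=27 S1=22 S2=28 S3=45 S4=20 blocked=[]
Op 11: conn=11 S1=22 S2=28 S3=29 S4=20 blocked=[]
Op 12: conn=-8 S1=3 S2=28 S3=29 S4=20 blocked=[1, 2, 3, 4]
Op 13: conn=-8 S1=3 S2=28 S3=46 S4=20 blocked=[1, 2, 3, 4]
Op 14: conn=22 S1=3 S2=28 S3=46 S4=20 blocked=[]

Answer: 22 3 28 46 20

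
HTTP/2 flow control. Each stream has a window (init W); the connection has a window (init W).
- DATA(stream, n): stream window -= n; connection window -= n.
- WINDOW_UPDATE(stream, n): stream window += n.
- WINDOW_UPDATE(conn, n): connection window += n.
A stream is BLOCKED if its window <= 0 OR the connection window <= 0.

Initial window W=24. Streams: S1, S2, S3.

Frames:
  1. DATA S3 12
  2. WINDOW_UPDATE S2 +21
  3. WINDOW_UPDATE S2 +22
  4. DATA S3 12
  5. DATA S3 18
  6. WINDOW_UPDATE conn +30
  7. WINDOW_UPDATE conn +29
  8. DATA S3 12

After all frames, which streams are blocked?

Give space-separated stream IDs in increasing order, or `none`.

Op 1: conn=12 S1=24 S2=24 S3=12 blocked=[]
Op 2: conn=12 S1=24 S2=45 S3=12 blocked=[]
Op 3: conn=12 S1=24 S2=67 S3=12 blocked=[]
Op 4: conn=0 S1=24 S2=67 S3=0 blocked=[1, 2, 3]
Op 5: conn=-18 S1=24 S2=67 S3=-18 blocked=[1, 2, 3]
Op 6: conn=12 S1=24 S2=67 S3=-18 blocked=[3]
Op 7: conn=41 S1=24 S2=67 S3=-18 blocked=[3]
Op 8: conn=29 S1=24 S2=67 S3=-30 blocked=[3]

Answer: S3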